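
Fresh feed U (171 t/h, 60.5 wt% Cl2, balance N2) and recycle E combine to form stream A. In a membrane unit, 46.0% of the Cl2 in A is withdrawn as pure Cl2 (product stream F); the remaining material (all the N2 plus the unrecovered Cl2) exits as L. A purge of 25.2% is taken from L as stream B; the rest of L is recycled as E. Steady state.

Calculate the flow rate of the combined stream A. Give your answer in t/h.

N2 enters only via U and leaves only via the purge: 171×0.395 = 0.252×(N2 in L), and the membrane unit passes all N2, so N2 in A = N2 in L = 268.04 t/h.
Cl2 in A: m_A = 171×0.605 + (1−0.252)·(1−0.460)·m_A, so m_A = 103.45/0.5961 = 173.56 t/h.
A = 173.56 + 268.04 = 441.59 t/h.

441.6 t/h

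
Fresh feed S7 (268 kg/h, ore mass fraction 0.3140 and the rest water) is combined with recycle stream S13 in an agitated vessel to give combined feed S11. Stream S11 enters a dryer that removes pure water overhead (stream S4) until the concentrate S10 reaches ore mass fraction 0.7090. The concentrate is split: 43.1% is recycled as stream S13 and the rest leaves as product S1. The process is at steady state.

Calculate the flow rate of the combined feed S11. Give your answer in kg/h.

357.9 kg/h

Overall ore balance (none leaves overhead): ore in fresh feed = ore in product, i.e. 268×0.314 = (1−0.431)·S10·0.709.
S10 = 84.152/(0.709×0.569) = 208.6 kg/h.
Recycle S13 = 0.431×208.6 = 89.905 kg/h.
Combined feed S11 = 268 + 89.905 = 357.9 kg/h.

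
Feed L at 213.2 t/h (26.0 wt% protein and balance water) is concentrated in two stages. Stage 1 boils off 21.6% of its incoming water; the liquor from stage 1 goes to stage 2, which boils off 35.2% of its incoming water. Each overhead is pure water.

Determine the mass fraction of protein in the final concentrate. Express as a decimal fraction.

0.409

water in feed = 213.2×0.740 = 157.77 t/h.
After stage 1: water left = (1−0.216)×157.77 = 123.69; stream total = 179.12 t/h.
After stage 2: water left = (1−0.352)×123.69 = 80.151; final concentrate = 135.58 t/h.
protein fraction = 55.432/135.58 = 0.409.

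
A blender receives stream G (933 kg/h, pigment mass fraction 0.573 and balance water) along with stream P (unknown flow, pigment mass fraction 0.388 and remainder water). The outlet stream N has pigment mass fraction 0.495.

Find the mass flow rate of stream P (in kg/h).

680.1 kg/h

Let P be the unknown flow. Total out = 933 + P.
pigment balance: 534.61 + 0.388·P = 0.495·(933 + P)
(0.388 − 0.495)·P = 0.495×933 − 534.61 = -72.774
P = -72.774 / -0.107 = 680.13 kg/h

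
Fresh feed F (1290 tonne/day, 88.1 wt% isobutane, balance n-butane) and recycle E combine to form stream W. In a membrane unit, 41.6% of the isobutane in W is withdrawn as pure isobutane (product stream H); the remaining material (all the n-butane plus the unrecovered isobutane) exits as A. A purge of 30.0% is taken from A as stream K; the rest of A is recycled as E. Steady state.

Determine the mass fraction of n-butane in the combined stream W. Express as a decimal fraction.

n-butane enters only via F and leaves only via the purge: 1290×0.119 = 0.300×(n-butane in A), and the membrane unit passes all n-butane, so n-butane in W = n-butane in A = 511.7 tonne/day.
isobutane in W: m_A = 1290×0.881 + (1−0.300)·(1−0.416)·m_A, so m_A = 1136.5/0.5912 = 1922.3 tonne/day.
W = 1922.3 + 511.7 = 2434 tonne/day.
n-butane fraction in W = 511.7/2434 = 0.2102.

0.2102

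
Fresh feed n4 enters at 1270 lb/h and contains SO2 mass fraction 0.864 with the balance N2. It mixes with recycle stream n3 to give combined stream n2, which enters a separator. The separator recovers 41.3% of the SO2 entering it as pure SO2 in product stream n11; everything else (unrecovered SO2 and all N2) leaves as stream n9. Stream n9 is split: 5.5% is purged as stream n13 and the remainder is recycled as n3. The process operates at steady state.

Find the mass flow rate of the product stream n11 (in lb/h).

SO2 in n2: m_A = 1270×0.864 + (1−0.055)·(1−0.413)·m_A, so m_A = 1097.3/0.4453 = 2464.2 lb/h.
Product n11 = 0.413×2464.2 = 1017.7 lb/h.

1018 lb/h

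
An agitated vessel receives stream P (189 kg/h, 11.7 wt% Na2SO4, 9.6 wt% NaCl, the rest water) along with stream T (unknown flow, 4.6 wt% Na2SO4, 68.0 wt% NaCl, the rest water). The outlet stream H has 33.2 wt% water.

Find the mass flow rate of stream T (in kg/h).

Let T be the unknown flow. Total out = 189 + T.
water balance: 148.74 + 0.274·T = 0.332·(189 + T)
(0.274 − 0.332)·T = 0.332×189 − 148.74 = -85.995
T = -85.995 / -0.058 = 1482.7 kg/h

1483 kg/h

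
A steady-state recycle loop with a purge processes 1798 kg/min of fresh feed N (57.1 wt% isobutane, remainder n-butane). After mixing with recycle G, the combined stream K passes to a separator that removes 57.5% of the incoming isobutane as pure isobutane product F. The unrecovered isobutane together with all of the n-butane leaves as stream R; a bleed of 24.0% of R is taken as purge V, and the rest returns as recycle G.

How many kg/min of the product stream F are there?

872 kg/min

isobutane in K: m_A = 1798×0.571 + (1−0.240)·(1−0.575)·m_A, so m_A = 1026.7/0.6770 = 1516.5 kg/min.
Product F = 0.575×1516.5 = 871.98 kg/min.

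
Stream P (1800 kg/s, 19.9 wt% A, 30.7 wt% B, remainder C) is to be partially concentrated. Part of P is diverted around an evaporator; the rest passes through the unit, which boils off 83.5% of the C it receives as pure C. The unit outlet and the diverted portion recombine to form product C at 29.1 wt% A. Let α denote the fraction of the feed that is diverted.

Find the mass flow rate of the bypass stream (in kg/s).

420.4 kg/s

All 1800×0.199 = 358.2 kg/s of A reaches C, so C = 358.2/0.291 = 1230.9 kg/s and vapour = 569.07 kg/s.
The evaporator receives (1−α)·1800 of feed at 0.494 C and removes 0.835 of that C:
0.835×0.494×(1−α)×1800 = 569.07
(1−α) = 569.07/742.48 = 0.7664;  α = 0.2336.
Bypass flow = 0.2336×1800 = 420.4 kg/s.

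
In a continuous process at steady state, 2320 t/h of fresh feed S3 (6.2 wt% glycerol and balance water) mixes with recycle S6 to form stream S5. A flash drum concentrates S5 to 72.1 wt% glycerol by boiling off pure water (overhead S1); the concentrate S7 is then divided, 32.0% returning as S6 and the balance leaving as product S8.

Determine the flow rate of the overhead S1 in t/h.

2120 t/h

Overall glycerol balance (none leaves overhead): glycerol in fresh feed = glycerol in product, i.e. 2320×0.062 = (1−0.320)·S7·0.721.
S7 = 143.84/(0.721×0.680) = 293.38 t/h.
Recycle S6 = 0.320×293.38 = 93.883 t/h.
Combined feed S5 = 2320 + 93.883 = 2413.9 t/h.
Overhead S1 = S5 − S7 = 2413.9 − 293.38 = 2120.5 t/h.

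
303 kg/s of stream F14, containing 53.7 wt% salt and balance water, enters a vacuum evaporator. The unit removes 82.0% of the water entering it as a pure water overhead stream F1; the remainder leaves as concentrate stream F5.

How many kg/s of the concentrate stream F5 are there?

188 kg/s

water entering = 303×0.463 = 140.29 kg/s; overhead removed = 0.820×140.29 = 115.04 kg/s.
Concentrate = 303 − 115.04 = 187.96 kg/s.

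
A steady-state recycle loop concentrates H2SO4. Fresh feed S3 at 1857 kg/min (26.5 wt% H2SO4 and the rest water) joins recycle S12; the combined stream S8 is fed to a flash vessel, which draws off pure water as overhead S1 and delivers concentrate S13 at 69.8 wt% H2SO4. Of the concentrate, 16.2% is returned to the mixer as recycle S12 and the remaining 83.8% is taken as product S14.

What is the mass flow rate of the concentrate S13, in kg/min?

Overall H2SO4 balance (none leaves overhead): H2SO4 in fresh feed = H2SO4 in product, i.e. 1857×0.265 = (1−0.162)·S13·0.698.
S13 = 492.11/(0.698×0.838) = 841.31 kg/min.

841.3 kg/min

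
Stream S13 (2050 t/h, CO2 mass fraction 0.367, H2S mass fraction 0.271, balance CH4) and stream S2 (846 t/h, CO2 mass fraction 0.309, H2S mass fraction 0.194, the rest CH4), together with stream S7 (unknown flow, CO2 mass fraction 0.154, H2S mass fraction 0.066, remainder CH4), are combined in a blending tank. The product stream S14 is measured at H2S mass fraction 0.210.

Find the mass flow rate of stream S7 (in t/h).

Let S7 be the unknown flow. Total out = 2896 + S7.
H2S balance: 719.67 + 0.066·S7 = 0.210·(2896 + S7)
(0.066 − 0.210)·S7 = 0.210×2896 − 719.67 = -111.51
S7 = -111.51 / -0.144 = 774.4 t/h

774.4 t/h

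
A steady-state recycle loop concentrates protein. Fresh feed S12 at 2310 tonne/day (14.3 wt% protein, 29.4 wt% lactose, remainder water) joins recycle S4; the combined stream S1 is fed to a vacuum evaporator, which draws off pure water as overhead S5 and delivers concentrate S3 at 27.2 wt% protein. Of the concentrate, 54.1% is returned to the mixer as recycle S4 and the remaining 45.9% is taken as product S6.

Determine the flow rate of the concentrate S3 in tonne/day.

Overall protein balance (none leaves overhead): protein in fresh feed = protein in product, i.e. 2310×0.143 = (1−0.541)·S3·0.272.
S3 = 330.33/(0.272×0.459) = 2645.9 tonne/day.

2646 tonne/day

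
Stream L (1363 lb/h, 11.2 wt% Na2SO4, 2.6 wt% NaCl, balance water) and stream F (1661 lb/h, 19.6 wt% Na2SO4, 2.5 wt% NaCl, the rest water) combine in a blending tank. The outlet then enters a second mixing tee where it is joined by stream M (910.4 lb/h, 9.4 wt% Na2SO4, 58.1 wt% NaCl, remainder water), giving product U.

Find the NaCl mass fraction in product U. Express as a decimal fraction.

0.154

Overall, product flow = 3934.4 lb/h.
NaCl in = 1363×0.026 + 1661×0.025 + 910.4×0.581 = 605.91 lb/h.
NaCl fraction in U = 0.154.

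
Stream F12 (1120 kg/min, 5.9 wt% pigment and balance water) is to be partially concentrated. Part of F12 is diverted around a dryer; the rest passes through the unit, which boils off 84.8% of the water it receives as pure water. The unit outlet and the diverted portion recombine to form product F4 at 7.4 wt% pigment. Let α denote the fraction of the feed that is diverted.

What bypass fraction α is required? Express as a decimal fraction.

0.746

All 1120×0.059 = 66.08 kg/min of pigment reaches F4, so F4 = 66.08/0.074 = 892.97 kg/min and vapour = 227.03 kg/min.
The evaporator receives (1−α)·1120 of feed at 0.941 water and removes 0.848 of that water:
0.848×0.941×(1−α)×1120 = 227.03
(1−α) = 227.03/893.72 = 0.2540;  α = 0.7460.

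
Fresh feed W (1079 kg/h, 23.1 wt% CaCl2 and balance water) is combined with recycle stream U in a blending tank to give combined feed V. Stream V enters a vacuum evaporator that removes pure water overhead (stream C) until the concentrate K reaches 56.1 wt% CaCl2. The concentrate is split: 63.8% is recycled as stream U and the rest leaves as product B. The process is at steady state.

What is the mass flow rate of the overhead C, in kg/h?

Overall CaCl2 balance (none leaves overhead): CaCl2 in fresh feed = CaCl2 in product, i.e. 1079×0.231 = (1−0.638)·K·0.561.
K = 249.25/(0.561×0.362) = 1227.3 kg/h.
Recycle U = 0.638×1227.3 = 783.04 kg/h.
Combined feed V = 1079 + 783.04 = 1862 kg/h.
Overhead C = V − K = 1862 − 1227.3 = 634.71 kg/h.

634.7 kg/h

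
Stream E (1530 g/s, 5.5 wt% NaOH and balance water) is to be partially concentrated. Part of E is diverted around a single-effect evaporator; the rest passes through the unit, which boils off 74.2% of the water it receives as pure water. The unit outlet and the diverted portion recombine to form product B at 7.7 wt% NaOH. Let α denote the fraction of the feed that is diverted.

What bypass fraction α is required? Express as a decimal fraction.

0.593

All 1530×0.055 = 84.15 g/s of NaOH reaches B, so B = 84.15/0.077 = 1092.9 g/s and vapour = 437.14 g/s.
The evaporator receives (1−α)·1530 of feed at 0.945 water and removes 0.742 of that water:
0.742×0.945×(1−α)×1530 = 437.14
(1−α) = 437.14/1072.8 = 0.4075;  α = 0.5925.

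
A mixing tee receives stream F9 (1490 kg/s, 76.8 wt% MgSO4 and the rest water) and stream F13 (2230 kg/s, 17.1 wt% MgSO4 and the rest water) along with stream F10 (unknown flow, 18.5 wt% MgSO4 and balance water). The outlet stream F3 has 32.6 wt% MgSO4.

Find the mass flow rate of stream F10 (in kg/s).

Let F10 be the unknown flow. Total out = 3720 + F10.
MgSO4 balance: 1525.7 + 0.185·F10 = 0.326·(3720 + F10)
(0.185 − 0.326)·F10 = 0.326×3720 − 1525.7 = -312.93
F10 = -312.93 / -0.141 = 2219.4 kg/s

2219 kg/s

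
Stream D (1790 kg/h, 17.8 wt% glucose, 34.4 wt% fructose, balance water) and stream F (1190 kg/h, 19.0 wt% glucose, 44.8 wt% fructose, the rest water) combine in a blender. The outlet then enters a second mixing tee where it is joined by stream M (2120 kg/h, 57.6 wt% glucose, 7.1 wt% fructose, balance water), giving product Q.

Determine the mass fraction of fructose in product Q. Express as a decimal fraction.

0.2548

Overall, product flow = 5100 kg/h.
fructose in = 1790×0.344 + 1190×0.448 + 2120×0.071 = 1299.4 kg/h.
fructose fraction in Q = 0.2548.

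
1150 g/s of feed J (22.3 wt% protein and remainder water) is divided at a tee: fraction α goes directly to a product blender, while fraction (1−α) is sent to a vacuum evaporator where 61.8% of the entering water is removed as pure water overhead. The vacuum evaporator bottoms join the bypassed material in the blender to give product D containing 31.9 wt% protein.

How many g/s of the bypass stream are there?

All 1150×0.223 = 256.45 g/s of protein reaches D, so D = 256.45/0.319 = 803.92 g/s and vapour = 346.08 g/s.
The evaporator receives (1−α)·1150 of feed at 0.777 water and removes 0.618 of that water:
0.618×0.777×(1−α)×1150 = 346.08
(1−α) = 346.08/552.21 = 0.6267;  α = 0.3733.
Bypass flow = 0.3733×1150 = 429.28 g/s.

429.3 g/s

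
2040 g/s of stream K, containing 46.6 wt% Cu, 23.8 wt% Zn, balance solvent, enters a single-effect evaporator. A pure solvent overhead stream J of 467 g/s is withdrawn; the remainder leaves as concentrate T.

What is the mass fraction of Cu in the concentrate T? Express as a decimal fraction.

0.604

Cu is not removed: 2040×0.466 = 950.64 g/s of Cu enters T.
Concentrate = 2040 − 467 = 1573 g/s.
Mass fraction = 950.64/1573 = 0.604.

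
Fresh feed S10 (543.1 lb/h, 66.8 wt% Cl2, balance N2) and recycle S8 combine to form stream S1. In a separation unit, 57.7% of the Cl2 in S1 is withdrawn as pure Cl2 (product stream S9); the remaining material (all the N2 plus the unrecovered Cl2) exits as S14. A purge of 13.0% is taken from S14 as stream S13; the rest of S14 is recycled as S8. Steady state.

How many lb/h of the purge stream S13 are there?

211.9 lb/h

N2 enters only via S10 and leaves only via the purge: 543.1×0.332 = 0.130×(N2 in S14), and the separation unit passes all N2, so N2 in S1 = N2 in S14 = 1387 lb/h.
Cl2 in S1: m_A = 543.1×0.668 + (1−0.130)·(1−0.577)·m_A, so m_A = 362.79/0.6320 = 574.05 lb/h.
S14 = (1−0.577)×574.05 + 1387 = 1629.8 lb/h.
Purge S13 = 0.130×1629.8 = 211.88 lb/h.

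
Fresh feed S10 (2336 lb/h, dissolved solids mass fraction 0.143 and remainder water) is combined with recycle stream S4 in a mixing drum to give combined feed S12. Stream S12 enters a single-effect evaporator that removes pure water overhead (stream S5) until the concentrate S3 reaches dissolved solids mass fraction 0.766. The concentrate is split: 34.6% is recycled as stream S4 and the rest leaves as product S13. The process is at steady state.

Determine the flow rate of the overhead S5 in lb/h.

Overall dissolved solids balance (none leaves overhead): dissolved solids in fresh feed = dissolved solids in product, i.e. 2336×0.143 = (1−0.346)·S3·0.766.
S3 = 334.05/(0.766×0.654) = 666.81 lb/h.
Recycle S4 = 0.346×666.81 = 230.72 lb/h.
Combined feed S12 = 2336 + 230.72 = 2566.7 lb/h.
Overhead S5 = S12 − S3 = 2566.7 − 666.81 = 1899.9 lb/h.

1900 lb/h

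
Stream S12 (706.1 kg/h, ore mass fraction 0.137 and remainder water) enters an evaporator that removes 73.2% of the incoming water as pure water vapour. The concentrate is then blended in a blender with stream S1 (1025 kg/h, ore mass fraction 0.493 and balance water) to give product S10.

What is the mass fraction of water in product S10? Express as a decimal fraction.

Vapour removed = 0.732×0.863×706.1 = 446.05 kg/h; concentrate = 260.05 kg/h.
water reaching the mixer = 163.31 (from concentrate) + 1025×0.507 = 682.98 kg/h.
Product flow = 260.05 + 1025 = 1285 kg/h; water fraction = 0.531.

0.531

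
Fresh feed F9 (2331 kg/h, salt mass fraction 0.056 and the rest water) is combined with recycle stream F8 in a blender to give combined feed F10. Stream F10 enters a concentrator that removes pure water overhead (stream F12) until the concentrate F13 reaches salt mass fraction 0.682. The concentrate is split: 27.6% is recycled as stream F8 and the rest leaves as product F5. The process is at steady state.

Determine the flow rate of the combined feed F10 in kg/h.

Overall salt balance (none leaves overhead): salt in fresh feed = salt in product, i.e. 2331×0.056 = (1−0.276)·F13·0.682.
F13 = 130.54/(0.682×0.724) = 264.37 kg/h.
Recycle F8 = 0.276×264.37 = 72.965 kg/h.
Combined feed F10 = 2331 + 72.965 = 2404 kg/h.

2404 kg/h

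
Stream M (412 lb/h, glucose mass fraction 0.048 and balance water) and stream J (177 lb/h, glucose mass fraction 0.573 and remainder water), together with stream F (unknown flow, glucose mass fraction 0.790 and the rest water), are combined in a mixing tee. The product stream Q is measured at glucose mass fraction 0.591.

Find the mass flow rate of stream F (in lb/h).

Let F be the unknown flow. Total out = 589 + F.
glucose balance: 121.2 + 0.790·F = 0.591·(589 + F)
(0.790 − 0.591)·F = 0.591×589 − 121.2 = 226.9
F = 226.9 / 0.199 = 1140.2 lb/h

1140 lb/h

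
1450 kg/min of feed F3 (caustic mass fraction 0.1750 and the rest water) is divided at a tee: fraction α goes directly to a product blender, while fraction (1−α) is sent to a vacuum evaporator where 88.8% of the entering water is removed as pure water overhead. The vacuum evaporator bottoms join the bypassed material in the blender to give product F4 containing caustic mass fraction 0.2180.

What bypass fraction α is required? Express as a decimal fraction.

0.731

All 1450×0.175 = 253.75 kg/min of caustic reaches F4, so F4 = 253.75/0.218 = 1164 kg/min and vapour = 286.01 kg/min.
The evaporator receives (1−α)·1450 of feed at 0.825 water and removes 0.888 of that water:
0.888×0.825×(1−α)×1450 = 286.01
(1−α) = 286.01/1062.3 = 0.2692;  α = 0.7308.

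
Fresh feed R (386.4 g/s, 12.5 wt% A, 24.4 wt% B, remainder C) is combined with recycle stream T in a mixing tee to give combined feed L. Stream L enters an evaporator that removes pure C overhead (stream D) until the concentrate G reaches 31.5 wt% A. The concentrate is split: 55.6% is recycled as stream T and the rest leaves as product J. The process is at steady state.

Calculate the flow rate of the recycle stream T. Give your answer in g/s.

192 g/s

Overall A balance (none leaves overhead): A in fresh feed = A in product, i.e. 386.4×0.125 = (1−0.556)·G·0.315.
G = 48.3/(0.315×0.444) = 345.35 g/s.
Recycle T = 0.556×345.35 = 192.01 g/s.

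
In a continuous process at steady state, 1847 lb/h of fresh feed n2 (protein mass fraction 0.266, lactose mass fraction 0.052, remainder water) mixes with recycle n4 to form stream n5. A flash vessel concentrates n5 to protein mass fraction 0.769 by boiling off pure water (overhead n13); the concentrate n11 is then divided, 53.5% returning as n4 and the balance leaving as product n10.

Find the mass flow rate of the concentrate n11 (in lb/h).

1374 lb/h

Overall protein balance (none leaves overhead): protein in fresh feed = protein in product, i.e. 1847×0.266 = (1−0.535)·n11·0.769.
n11 = 491.3/(0.769×0.465) = 1373.9 lb/h.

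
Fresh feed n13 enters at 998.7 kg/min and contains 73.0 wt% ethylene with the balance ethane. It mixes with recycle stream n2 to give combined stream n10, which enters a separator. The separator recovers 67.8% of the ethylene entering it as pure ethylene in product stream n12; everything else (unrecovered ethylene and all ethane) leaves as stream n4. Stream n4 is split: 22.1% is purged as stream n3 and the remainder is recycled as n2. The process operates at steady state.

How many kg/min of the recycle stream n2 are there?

1195 kg/min

ethane enters only via n13 and leaves only via the purge: 998.7×0.270 = 0.221×(ethane in n4), and the separator passes all ethane, so ethane in n10 = ethane in n4 = 1220.1 kg/min.
ethylene in n10: m_A = 998.7×0.730 + (1−0.221)·(1−0.678)·m_A, so m_A = 729.05/0.7492 = 973.16 kg/min.
n4 = (1−0.678)×973.16 + 1220.1 = 1533.5 kg/min.
Recycle n2 = (1−0.221)×1533.5 = 1194.6 kg/min.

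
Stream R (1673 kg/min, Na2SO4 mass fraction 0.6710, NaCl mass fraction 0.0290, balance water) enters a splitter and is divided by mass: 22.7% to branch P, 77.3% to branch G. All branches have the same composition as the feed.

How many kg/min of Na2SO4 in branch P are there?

254.8 kg/min

Branch P total = 0.227×1673 = 379.77 kg/min.
Na2SO4 in P = 0.671×379.77 = 254.83 kg/min.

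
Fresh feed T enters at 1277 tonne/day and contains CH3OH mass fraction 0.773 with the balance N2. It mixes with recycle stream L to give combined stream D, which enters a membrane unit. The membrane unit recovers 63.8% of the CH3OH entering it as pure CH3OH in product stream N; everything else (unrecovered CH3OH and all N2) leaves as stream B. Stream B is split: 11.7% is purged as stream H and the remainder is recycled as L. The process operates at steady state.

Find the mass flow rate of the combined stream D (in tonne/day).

N2 enters only via T and leaves only via the purge: 1277×0.227 = 0.117×(N2 in B), and the membrane unit passes all N2, so N2 in D = N2 in B = 2477.6 tonne/day.
CH3OH in D: m_A = 1277×0.773 + (1−0.117)·(1−0.638)·m_A, so m_A = 987.12/0.6804 = 1450.9 tonne/day.
D = 1450.9 + 2477.6 = 3928.5 tonne/day.

3928 tonne/day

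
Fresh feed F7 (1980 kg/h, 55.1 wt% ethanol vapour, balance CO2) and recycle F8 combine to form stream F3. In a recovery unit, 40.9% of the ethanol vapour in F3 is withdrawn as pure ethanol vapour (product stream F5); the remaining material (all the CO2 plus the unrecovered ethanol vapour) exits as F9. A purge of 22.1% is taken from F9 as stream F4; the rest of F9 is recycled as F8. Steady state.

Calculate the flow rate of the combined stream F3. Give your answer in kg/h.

6045 kg/h

CO2 enters only via F7 and leaves only via the purge: 1980×0.449 = 0.221×(CO2 in F9), and the recovery unit passes all CO2, so CO2 in F3 = CO2 in F9 = 4022.7 kg/h.
ethanol vapour in F3: m_A = 1980×0.551 + (1−0.221)·(1−0.409)·m_A, so m_A = 1091/0.5396 = 2021.8 kg/h.
F3 = 2021.8 + 4022.7 = 6044.5 kg/h.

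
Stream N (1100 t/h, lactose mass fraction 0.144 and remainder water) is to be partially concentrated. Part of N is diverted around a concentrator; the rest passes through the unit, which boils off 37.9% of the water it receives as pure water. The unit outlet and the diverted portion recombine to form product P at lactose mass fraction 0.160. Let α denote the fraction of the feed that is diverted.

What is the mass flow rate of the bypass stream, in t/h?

760.9 t/h

All 1100×0.144 = 158.4 t/h of lactose reaches P, so P = 158.4/0.160 = 990 t/h and vapour = 110 t/h.
The evaporator receives (1−α)·1100 of feed at 0.856 water and removes 0.379 of that water:
0.379×0.856×(1−α)×1100 = 110
(1−α) = 110/356.87 = 0.3082;  α = 0.6918.
Bypass flow = 0.6918×1100 = 760.94 t/h.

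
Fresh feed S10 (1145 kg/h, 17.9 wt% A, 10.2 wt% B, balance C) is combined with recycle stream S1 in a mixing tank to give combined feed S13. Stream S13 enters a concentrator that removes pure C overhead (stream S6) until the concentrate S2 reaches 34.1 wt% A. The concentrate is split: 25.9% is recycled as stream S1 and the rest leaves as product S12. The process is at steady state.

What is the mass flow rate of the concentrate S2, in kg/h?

811.1 kg/h

Overall A balance (none leaves overhead): A in fresh feed = A in product, i.e. 1145×0.179 = (1−0.259)·S2·0.341.
S2 = 204.95/(0.341×0.741) = 811.12 kg/h.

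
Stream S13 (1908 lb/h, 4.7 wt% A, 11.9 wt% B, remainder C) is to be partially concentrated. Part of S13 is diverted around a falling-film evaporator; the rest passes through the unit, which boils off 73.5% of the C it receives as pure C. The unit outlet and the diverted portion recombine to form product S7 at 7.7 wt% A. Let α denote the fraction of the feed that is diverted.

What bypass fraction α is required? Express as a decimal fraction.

0.364

All 1908×0.047 = 89.676 lb/h of A reaches S7, so S7 = 89.676/0.077 = 1164.6 lb/h and vapour = 743.38 lb/h.
The evaporator receives (1−α)·1908 of feed at 0.834 C and removes 0.735 of that C:
0.735×0.834×(1−α)×1908 = 743.38
(1−α) = 743.38/1169.6 = 0.6356;  α = 0.3644.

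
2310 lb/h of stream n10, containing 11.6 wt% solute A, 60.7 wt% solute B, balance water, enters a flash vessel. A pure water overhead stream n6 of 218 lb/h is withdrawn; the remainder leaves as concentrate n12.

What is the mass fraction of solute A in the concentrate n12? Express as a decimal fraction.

solute A is not removed: 2310×0.116 = 267.96 lb/h of solute A enters n12.
Concentrate = 2310 − 218 = 2092 lb/h.
Mass fraction = 267.96/2092 = 0.128.

0.128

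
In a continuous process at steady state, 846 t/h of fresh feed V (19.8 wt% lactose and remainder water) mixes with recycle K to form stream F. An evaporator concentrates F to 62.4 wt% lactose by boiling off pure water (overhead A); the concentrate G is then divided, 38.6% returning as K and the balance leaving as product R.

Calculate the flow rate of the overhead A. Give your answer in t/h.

577.6 t/h

Overall lactose balance (none leaves overhead): lactose in fresh feed = lactose in product, i.e. 846×0.198 = (1−0.386)·G·0.624.
G = 167.51/(0.624×0.614) = 437.2 t/h.
Recycle K = 0.386×437.2 = 168.76 t/h.
Combined feed F = 846 + 168.76 = 1014.8 t/h.
Overhead A = F − G = 1014.8 − 437.2 = 577.56 t/h.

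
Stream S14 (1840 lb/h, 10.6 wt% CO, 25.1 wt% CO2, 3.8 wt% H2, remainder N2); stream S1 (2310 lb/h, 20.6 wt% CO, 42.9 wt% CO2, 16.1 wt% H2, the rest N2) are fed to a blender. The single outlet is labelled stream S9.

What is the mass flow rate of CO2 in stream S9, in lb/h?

CO2 out = CO2 in = 1840×0.251 + 2310×0.429 = 1452.8 lb/h.

1453 lb/h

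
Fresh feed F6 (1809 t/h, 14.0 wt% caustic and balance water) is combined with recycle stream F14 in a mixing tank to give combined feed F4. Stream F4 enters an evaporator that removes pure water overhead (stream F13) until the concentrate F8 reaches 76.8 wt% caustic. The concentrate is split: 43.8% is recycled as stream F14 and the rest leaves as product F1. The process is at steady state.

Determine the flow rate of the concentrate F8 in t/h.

Overall caustic balance (none leaves overhead): caustic in fresh feed = caustic in product, i.e. 1809×0.140 = (1−0.438)·F8·0.768.
F8 = 253.26/(0.768×0.562) = 586.77 t/h.

586.8 t/h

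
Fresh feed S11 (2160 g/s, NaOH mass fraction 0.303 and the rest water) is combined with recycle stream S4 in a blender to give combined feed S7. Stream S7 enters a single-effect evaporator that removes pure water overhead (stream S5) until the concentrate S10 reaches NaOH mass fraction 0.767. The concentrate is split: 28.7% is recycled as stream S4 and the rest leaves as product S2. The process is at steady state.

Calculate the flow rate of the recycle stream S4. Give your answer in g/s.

343.5 g/s

Overall NaOH balance (none leaves overhead): NaOH in fresh feed = NaOH in product, i.e. 2160×0.303 = (1−0.287)·S10·0.767.
S10 = 654.48/(0.767×0.713) = 1196.8 g/s.
Recycle S4 = 0.287×1196.8 = 343.47 g/s.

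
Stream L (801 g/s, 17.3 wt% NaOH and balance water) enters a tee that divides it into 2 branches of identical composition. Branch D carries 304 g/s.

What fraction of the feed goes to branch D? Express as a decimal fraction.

0.380

Fraction to D = 304/801 = 0.3795.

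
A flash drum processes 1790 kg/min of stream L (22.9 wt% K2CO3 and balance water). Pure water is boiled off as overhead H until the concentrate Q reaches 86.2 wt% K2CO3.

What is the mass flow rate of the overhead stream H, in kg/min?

1314 kg/min

K2CO3 is conserved: 1790×0.229 = 409.91 kg/min all reports to the concentrate.
Concentrate = 409.91/(target fraction) = 475.53 kg/min.
Overhead = 1790 − 475.53 = 1314.5 kg/min.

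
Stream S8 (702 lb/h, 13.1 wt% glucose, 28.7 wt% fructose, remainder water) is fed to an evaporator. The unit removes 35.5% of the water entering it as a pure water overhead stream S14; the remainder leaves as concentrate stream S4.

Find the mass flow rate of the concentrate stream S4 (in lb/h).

557 lb/h

water entering = 702×0.582 = 408.56 lb/h; overhead removed = 0.355×408.56 = 145.04 lb/h.
Concentrate = 702 − 145.04 = 556.96 lb/h.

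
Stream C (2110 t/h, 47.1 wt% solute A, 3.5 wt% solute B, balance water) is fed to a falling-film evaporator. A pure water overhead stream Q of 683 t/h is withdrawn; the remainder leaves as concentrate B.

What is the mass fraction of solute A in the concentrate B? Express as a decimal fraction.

solute A is not removed: 2110×0.471 = 993.81 t/h of solute A enters B.
Concentrate = 2110 − 683 = 1427 t/h.
Mass fraction = 993.81/1427 = 0.696.

0.696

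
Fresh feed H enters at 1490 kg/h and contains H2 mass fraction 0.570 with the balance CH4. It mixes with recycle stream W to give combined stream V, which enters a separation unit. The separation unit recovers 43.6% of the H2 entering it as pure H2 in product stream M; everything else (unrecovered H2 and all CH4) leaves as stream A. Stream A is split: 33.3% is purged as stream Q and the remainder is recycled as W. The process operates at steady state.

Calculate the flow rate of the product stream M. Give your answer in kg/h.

593.6 kg/h

H2 in V: m_A = 1490×0.570 + (1−0.333)·(1−0.436)·m_A, so m_A = 849.3/0.6238 = 1361.5 kg/h.
Product M = 0.436×1361.5 = 593.6 kg/h.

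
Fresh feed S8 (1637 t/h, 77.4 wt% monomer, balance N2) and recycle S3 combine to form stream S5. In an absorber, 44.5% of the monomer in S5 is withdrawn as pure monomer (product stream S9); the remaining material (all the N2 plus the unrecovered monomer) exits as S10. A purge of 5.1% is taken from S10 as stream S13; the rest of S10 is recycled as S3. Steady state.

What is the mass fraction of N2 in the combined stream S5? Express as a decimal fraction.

N2 enters only via S8 and leaves only via the purge: 1637×0.226 = 0.051×(N2 in S10), and the absorber passes all N2, so N2 in S5 = N2 in S10 = 7254.2 t/h.
monomer in S5: m_A = 1637×0.774 + (1−0.051)·(1−0.445)·m_A, so m_A = 1267/0.4733 = 2677 t/h.
S5 = 2677 + 7254.2 = 9931.2 t/h.
N2 fraction in S5 = 7254.2/9931.2 = 0.730.

0.730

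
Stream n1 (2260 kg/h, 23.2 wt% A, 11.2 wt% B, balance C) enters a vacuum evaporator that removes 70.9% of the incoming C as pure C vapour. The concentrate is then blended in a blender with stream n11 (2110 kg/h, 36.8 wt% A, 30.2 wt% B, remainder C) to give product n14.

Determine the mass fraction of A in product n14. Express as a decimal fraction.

0.3919

Vapour removed = 0.709×0.656×2260 = 1051.1 kg/h; concentrate = 1208.9 kg/h.
A reaching the mixer = 524.32 (from concentrate) + 2110×0.368 = 1300.8 kg/h.
Product flow = 1208.9 + 2110 = 3318.9 kg/h; A fraction = 0.3919.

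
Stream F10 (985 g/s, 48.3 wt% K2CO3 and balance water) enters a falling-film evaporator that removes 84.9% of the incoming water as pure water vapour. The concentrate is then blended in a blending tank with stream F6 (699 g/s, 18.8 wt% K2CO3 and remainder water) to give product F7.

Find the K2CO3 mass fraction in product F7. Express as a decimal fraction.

Vapour removed = 0.849×0.517×985 = 432.35 g/s; concentrate = 552.65 g/s.
K2CO3 reaching the mixer = 475.75 (from concentrate) + 699×0.188 = 607.17 g/s.
Product flow = 552.65 + 699 = 1251.7 g/s; K2CO3 fraction = 0.485.

0.485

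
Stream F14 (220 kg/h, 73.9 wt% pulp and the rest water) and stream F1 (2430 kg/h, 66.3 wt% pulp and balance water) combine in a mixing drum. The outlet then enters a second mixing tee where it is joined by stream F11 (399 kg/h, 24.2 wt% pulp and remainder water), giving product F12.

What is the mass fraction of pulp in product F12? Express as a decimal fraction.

0.6134

Overall, product flow = 3049 kg/h.
pulp in = 220×0.739 + 2430×0.663 + 399×0.242 = 1870.2 kg/h.
pulp fraction in F12 = 0.6134.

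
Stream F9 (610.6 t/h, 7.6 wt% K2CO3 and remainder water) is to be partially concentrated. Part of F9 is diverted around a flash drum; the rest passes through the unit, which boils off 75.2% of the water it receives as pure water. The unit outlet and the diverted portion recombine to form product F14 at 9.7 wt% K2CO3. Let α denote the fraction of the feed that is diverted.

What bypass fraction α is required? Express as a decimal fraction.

All 610.6×0.076 = 46.406 t/h of K2CO3 reaches F14, so F14 = 46.406/0.097 = 478.41 t/h and vapour = 132.19 t/h.
The evaporator receives (1−α)·610.6 of feed at 0.924 water and removes 0.752 of that water:
0.752×0.924×(1−α)×610.6 = 132.19
(1−α) = 132.19/424.27 = 0.3116;  α = 0.6884.

0.688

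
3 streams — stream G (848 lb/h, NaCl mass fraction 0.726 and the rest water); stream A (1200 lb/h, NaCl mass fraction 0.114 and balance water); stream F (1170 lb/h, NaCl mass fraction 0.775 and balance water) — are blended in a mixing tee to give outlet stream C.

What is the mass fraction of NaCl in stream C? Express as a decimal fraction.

Total flow out = 848 + 1200 + 1170 = 3218 lb/h.
NaCl in = 848×0.726 + 1200×0.114 + 1170×0.775 = 1659.2 lb/h.
NaCl mass fraction in C = 1659.2/3218 = 0.516.

0.516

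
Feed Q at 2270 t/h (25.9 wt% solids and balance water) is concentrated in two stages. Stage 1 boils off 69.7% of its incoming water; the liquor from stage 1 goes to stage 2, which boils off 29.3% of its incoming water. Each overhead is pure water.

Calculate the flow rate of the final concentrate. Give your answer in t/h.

water in feed = 2270×0.741 = 1682.1 t/h.
After stage 1: water left = (1−0.697)×1682.1 = 509.67; stream total = 1097.6 t/h.
After stage 2: water left = (1−0.293)×509.67 = 360.33; final concentrate = 948.26 t/h.

948.3 t/h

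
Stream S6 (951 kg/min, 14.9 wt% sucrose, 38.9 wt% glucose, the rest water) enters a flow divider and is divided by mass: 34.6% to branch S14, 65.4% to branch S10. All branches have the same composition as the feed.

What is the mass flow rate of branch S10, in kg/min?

622 kg/min

Branch S10 flow = 0.654×951 = 621.95 kg/min.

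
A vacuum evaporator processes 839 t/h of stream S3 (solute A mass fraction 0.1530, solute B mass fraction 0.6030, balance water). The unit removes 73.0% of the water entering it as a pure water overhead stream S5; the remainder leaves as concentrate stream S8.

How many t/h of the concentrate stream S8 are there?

689.6 t/h

water entering = 839×0.244 = 204.72 t/h; overhead removed = 0.730×204.72 = 149.44 t/h.
Concentrate = 839 − 149.44 = 689.56 t/h.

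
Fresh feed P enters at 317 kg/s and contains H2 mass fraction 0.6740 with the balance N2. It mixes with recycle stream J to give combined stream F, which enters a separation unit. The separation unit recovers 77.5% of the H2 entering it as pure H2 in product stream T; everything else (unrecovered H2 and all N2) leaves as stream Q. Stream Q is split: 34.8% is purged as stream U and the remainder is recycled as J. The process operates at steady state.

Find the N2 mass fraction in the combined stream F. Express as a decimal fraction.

N2 enters only via P and leaves only via the purge: 317×0.326 = 0.348×(N2 in Q), and the separation unit passes all N2, so N2 in F = N2 in Q = 296.96 kg/s.
H2 in F: m_A = 317×0.674 + (1−0.348)·(1−0.775)·m_A, so m_A = 213.66/0.8533 = 250.39 kg/s.
F = 250.39 + 296.96 = 547.35 kg/s.
N2 fraction in F = 296.96/547.35 = 0.5425.

0.5425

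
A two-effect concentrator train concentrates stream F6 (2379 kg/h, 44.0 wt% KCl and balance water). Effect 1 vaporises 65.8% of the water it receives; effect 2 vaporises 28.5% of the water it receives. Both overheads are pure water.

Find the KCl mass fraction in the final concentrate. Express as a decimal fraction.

0.763

water in feed = 2379×0.560 = 1332.2 kg/h.
After stage 1: water left = (1−0.658)×1332.2 = 455.63; stream total = 1502.4 kg/h.
After stage 2: water left = (1−0.285)×455.63 = 325.77; final concentrate = 1372.5 kg/h.
KCl fraction = 1046.8/1372.5 = 0.763.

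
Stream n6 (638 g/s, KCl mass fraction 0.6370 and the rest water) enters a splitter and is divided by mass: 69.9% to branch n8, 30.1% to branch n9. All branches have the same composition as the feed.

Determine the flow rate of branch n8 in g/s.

446 g/s

Branch n8 flow = 0.699×638 = 445.96 g/s.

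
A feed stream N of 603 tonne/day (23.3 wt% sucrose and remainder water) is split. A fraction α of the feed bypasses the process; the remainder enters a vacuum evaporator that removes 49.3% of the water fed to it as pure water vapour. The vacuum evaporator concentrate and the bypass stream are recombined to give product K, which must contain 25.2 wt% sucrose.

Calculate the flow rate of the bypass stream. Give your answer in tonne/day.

482.8 tonne/day

All 603×0.233 = 140.5 tonne/day of sucrose reaches K, so K = 140.5/0.252 = 557.54 tonne/day and vapour = 45.464 tonne/day.
The evaporator receives (1−α)·603 of feed at 0.767 water and removes 0.493 of that water:
0.493×0.767×(1−α)×603 = 45.464
(1−α) = 45.464/228.01 = 0.1994;  α = 0.8006.
Bypass flow = 0.8006×603 = 482.77 tonne/day.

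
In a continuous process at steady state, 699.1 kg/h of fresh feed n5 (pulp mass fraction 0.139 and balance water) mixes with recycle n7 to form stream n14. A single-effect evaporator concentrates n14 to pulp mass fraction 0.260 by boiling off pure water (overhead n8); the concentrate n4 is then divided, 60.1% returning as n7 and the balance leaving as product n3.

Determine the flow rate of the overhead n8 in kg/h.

Overall pulp balance (none leaves overhead): pulp in fresh feed = pulp in product, i.e. 699.1×0.139 = (1−0.601)·n4·0.260.
n4 = 97.175/(0.260×0.399) = 936.72 kg/h.
Recycle n7 = 0.601×936.72 = 562.97 kg/h.
Combined feed n14 = 699.1 + 562.97 = 1262.1 kg/h.
Overhead n8 = n14 − n4 = 1262.1 − 936.72 = 325.35 kg/h.

325.4 kg/h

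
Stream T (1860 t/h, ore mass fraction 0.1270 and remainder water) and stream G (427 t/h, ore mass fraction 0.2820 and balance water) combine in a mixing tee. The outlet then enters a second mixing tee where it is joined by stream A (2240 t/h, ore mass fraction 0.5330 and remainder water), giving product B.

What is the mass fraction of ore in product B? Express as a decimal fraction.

0.3425

Overall, product flow = 4527 t/h.
ore in = 1860×0.127 + 427×0.282 + 2240×0.533 = 1550.6 t/h.
ore fraction in B = 0.3425.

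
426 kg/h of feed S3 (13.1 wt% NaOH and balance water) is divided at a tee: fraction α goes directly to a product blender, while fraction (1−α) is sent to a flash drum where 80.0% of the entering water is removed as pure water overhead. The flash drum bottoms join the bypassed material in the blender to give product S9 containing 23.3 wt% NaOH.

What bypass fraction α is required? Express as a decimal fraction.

All 426×0.131 = 55.806 kg/h of NaOH reaches S9, so S9 = 55.806/0.233 = 239.51 kg/h and vapour = 186.49 kg/h.
The evaporator receives (1−α)·426 of feed at 0.869 water and removes 0.800 of that water:
0.800×0.869×(1−α)×426 = 186.49
(1−α) = 186.49/296.16 = 0.6297;  α = 0.3703.

0.370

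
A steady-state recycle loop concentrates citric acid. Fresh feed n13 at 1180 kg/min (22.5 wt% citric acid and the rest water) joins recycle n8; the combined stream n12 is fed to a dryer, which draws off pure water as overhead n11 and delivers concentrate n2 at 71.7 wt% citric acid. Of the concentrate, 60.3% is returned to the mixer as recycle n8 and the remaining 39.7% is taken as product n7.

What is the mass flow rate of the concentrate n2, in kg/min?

932.7 kg/min

Overall citric acid balance (none leaves overhead): citric acid in fresh feed = citric acid in product, i.e. 1180×0.225 = (1−0.603)·n2·0.717.
n2 = 265.5/(0.717×0.397) = 932.73 kg/min.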